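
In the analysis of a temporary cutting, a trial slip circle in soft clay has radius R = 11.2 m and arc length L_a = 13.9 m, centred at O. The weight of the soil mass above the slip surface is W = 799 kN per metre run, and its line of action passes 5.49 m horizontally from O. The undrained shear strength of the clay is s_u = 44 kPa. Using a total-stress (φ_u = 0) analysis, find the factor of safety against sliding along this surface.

FS = 1.56

Taking moments about the centre O, the resisting moment is provided by the undrained shear strength acting along the arc:
M_R = s_u·L_a·R = 44·13.90·11.2 = 6849.9 kN·m/m
M_D = W·d = 799·5.49 = 4386.5 kN·m/m
FS = M_R / M_D = 6849.9 / 4386.5 = 1.562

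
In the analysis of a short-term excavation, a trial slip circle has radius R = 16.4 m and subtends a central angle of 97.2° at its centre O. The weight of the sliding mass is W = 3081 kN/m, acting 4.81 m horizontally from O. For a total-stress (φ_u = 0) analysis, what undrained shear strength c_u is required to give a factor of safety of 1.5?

c_u = 48.7 kPa

FS = c_u·L_a·R / (W·d), so c_u = FS·W·d / (L_a·R).
Arc length L_a = R·θ = 16.4·(97.2°·π/180) = 16.4·1.6965 = 27.82 m
c_u = 1.5·3081·4.81 / (27.82·16.4) = 22229.4 / 456.28 = 48.72 kPa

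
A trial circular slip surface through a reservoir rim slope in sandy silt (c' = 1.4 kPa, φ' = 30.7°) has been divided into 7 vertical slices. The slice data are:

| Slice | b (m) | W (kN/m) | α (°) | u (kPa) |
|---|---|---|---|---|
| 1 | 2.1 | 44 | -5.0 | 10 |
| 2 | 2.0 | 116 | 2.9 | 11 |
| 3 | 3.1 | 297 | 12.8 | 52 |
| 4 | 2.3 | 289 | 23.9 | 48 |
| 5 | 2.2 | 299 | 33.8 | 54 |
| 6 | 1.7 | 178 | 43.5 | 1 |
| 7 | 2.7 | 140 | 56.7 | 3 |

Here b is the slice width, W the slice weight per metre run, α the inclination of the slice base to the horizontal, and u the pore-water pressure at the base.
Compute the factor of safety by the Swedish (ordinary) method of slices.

FS = 0.73

Ordinary method of slices: FS = Σ[c'·Δl_i + (W_i cosα_i − u_i·Δl_i)·tanφ'] / Σ W_i sinα_i, with Δl_i = b_i / cosα_i.
Slice 1: Δl = 2.1/cos(-5.0°) = 2.108 m; N'_1 = 44·cos(-5.0°) − 10·2.108 = 22.8; c'Δl = 2.95; W sinα = -3.8
Slice 2: Δl = 2.0/cos2.9° = 2.003 m; N'_2 = 116·cos2.9° − 11·2.003 = 93.8; c'Δl = 2.80; W sinα = 5.9
Slice 3: Δl = 3.1/cos12.8° = 3.179 m; N'_3 = 297·cos12.8° − 52·3.179 = 124.3; c'Δl = 4.45; W sinα = 65.8
Slice 4: Δl = 2.3/cos23.9° = 2.516 m; N'_4 = 289·cos23.9° − 48·2.516 = 143.5; c'Δl = 3.52; W sinα = 117.1
Slice 5: Δl = 2.2/cos33.8° = 2.647 m; N'_5 = 299·cos33.8° − 54·2.647 = 105.5; c'Δl = 3.71; W sinα = 166.3
Slice 6: Δl = 1.7/cos43.5° = 2.344 m; N'_6 = 178·cos43.5° − 1·2.344 = 126.8; c'Δl = 3.28; W sinα = 122.5
Slice 7: Δl = 2.7/cos56.7° = 4.918 m; N'_7 = 140·cos56.7° − 3·4.918 = 62.1; c'Δl = 6.88; W sinα = 117.0
Σc'Δl = 27.6 kN/m; ΣN' = 678.7 kN/m; ΣW sinα = 590.8 kN/m
Resisting = 27.6 + 678.7·tan30.7° = 27.6 + 403.0 = 430.6 kN/m
FS = 430.6 / 590.8 = 0.729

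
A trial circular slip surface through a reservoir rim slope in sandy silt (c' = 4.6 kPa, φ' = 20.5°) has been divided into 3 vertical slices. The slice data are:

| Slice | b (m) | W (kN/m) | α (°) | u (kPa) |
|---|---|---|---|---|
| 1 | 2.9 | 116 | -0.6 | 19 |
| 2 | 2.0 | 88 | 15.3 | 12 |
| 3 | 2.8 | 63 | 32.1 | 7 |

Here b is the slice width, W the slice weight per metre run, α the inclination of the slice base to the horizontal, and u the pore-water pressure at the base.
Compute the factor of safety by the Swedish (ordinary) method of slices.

Ordinary method of slices: FS = Σ[c'·Δl_i + (W_i cosα_i − u_i·Δl_i)·tanφ'] / Σ W_i sinα_i, with Δl_i = b_i / cosα_i.
Slice 1: Δl = 2.9/cos(-0.6°) = 2.900 m; N'_1 = 116·cos(-0.6°) − 19·2.900 = 60.9; c'Δl = 13.34; W sinα = -1.2
Slice 2: Δl = 2.0/cos15.3° = 2.073 m; N'_2 = 88·cos15.3° − 12·2.073 = 60.0; c'Δl = 9.54; W sinα = 23.2
Slice 3: Δl = 2.8/cos32.1° = 3.305 m; N'_3 = 63·cos32.1° − 7·3.305 = 30.2; c'Δl = 15.20; W sinα = 33.5
Σc'Δl = 38.1 kN/m; ΣN' = 151.1 kN/m; ΣW sinα = 55.5 kN/m
Resisting = 38.1 + 151.1·tan20.5° = 38.1 + 56.5 = 94.6 kN/m
FS = 94.6 / 55.5 = 1.705

FS = 1.70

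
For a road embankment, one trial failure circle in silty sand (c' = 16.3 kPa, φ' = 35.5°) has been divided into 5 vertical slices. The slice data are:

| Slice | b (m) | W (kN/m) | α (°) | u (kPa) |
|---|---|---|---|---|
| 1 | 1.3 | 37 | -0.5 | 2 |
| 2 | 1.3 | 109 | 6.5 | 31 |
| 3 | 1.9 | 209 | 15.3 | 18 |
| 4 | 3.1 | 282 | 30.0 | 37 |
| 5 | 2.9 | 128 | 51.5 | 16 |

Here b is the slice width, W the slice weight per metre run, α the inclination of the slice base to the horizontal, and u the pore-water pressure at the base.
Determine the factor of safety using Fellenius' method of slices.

Ordinary method of slices: FS = Σ[c'·Δl_i + (W_i cosα_i − u_i·Δl_i)·tanφ'] / Σ W_i sinα_i, with Δl_i = b_i / cosα_i.
Slice 1: Δl = 1.3/cos(-0.5°) = 1.300 m; N'_1 = 37·cos(-0.5°) − 2·1.300 = 34.4; c'Δl = 21.19; W sinα = -0.3
Slice 2: Δl = 1.3/cos6.5° = 1.308 m; N'_2 = 109·cos6.5° − 31·1.308 = 67.7; c'Δl = 21.33; W sinα = 12.3
Slice 3: Δl = 1.9/cos15.3° = 1.970 m; N'_3 = 209·cos15.3° − 18·1.970 = 166.1; c'Δl = 32.11; W sinα = 55.1
Slice 4: Δl = 3.1/cos30.0° = 3.580 m; N'_4 = 282·cos30.0° − 37·3.580 = 111.8; c'Δl = 58.35; W sinα = 141.0
Slice 5: Δl = 2.9/cos51.5° = 4.659 m; N'_5 = 128·cos51.5° − 16·4.659 = 5.1; c'Δl = 75.93; W sinα = 100.2
Σc'Δl = 208.9 kN/m; ΣN' = 385.2 kN/m; ΣW sinα = 308.3 kN/m
Resisting = 208.9 + 385.2·tan35.5° = 208.9 + 274.8 = 483.7 kN/m
FS = 483.7 / 308.3 = 1.569

FS = 1.57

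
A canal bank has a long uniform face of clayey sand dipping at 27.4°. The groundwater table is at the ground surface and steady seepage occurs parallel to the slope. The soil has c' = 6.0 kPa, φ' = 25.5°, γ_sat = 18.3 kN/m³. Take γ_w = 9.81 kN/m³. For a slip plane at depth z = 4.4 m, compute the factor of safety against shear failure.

With seepage parallel to the slope and the water table at the surface, the effective normal stress on the slip plane uses the buoyant unit weight γ' = γ_sat − γ_w while the driving shear stress uses γ_sat:
FS = [c' + γ' z cos²β tanφ'] / [γ_sat z sinβ cosβ]
γ' = 18.3 − 9.81 = 8.49 kN/m³
Numerator = 6.0 + 8.49·4.4·cos²27.4°·tan25.5° = 6.0 + 8.49·4.4·0.7882·0.4770 = 20.044 kPa
Denominator = 18.3·4.4·sin27.4°·cos27.4° = 18.3·4.4·0.4602·0.8878 = 32.898 kPa
FS = 20.044 / 32.898 = 0.609

FS = 0.61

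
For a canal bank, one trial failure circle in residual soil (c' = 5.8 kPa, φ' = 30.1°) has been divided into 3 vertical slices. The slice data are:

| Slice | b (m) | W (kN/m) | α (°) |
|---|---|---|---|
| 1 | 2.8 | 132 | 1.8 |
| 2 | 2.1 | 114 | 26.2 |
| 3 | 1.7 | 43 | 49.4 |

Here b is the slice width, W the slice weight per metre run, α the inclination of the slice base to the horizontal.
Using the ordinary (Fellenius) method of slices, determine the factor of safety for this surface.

FS = 2.26

Ordinary method of slices: FS = Σ[c'·Δl_i + (W_i cosα_i)·tanφ'] / Σ W_i sinα_i, with Δl_i = b_i / cosα_i.
Slice 1: Δl = 2.8/cos1.8° = 2.801 m; N'_1 = 132·cos1.8° = 131.9; c'Δl = 16.25; W sinα = 4.1
Slice 2: Δl = 2.1/cos26.2° = 2.340 m; N'_2 = 114·cos26.2° = 102.3; c'Δl = 13.57; W sinα = 50.3
Slice 3: Δl = 1.7/cos49.4° = 2.612 m; N'_3 = 43·cos49.4° = 28.0; c'Δl = 15.15; W sinα = 32.6
Σc'Δl = 45.0 kN/m; ΣN' = 262.2 kN/m; ΣW sinα = 87.1 kN/m
Resisting = 45.0 + 262.2·tan30.1° = 45.0 + 152.0 = 197.0 kN/m
FS = 197.0 / 87.1 = 2.261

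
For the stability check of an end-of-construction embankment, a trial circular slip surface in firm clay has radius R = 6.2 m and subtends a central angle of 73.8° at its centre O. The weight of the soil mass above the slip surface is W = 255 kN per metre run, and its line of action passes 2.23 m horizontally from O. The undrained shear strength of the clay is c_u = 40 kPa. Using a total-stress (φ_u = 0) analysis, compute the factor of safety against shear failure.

FS = 3.48

Taking moments about the centre O, the resisting moment is provided by the undrained shear strength acting along the arc:
Arc length L_a = R·θ = 6.2·(73.8°·π/180) = 6.2·1.2881 = 7.99 m
M_R = c_u·L_a·R = 40·7.99·6.2 = 1980.5 kN·m/m
M_D = W·d = 255·2.23 = 568.6 kN·m/m
FS = M_R / M_D = 1980.5 / 568.6 = 3.483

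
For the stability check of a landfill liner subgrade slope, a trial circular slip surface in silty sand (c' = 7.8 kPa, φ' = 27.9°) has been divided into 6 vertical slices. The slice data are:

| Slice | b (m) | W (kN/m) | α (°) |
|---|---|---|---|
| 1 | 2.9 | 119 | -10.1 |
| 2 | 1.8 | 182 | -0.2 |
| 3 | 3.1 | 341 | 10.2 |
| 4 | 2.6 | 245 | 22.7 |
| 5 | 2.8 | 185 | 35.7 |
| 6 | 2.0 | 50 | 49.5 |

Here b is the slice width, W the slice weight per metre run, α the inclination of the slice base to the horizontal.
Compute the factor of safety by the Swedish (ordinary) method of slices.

FS = 2.46

Ordinary method of slices: FS = Σ[c'·Δl_i + (W_i cosα_i)·tanφ'] / Σ W_i sinα_i, with Δl_i = b_i / cosα_i.
Slice 1: Δl = 2.9/cos(-10.1°) = 2.946 m; N'_1 = 119·cos(-10.1°) = 117.2; c'Δl = 22.98; W sinα = -20.9
Slice 2: Δl = 1.8/cos(-0.2°) = 1.800 m; N'_2 = 182·cos(-0.2°) = 182.0; c'Δl = 14.04; W sinα = -0.6
Slice 3: Δl = 3.1/cos10.2° = 3.150 m; N'_3 = 341·cos10.2° = 335.6; c'Δl = 24.57; W sinα = 60.4
Slice 4: Δl = 2.6/cos22.7° = 2.818 m; N'_4 = 245·cos22.7° = 226.0; c'Δl = 21.98; W sinα = 94.5
Slice 5: Δl = 2.8/cos35.7° = 3.448 m; N'_5 = 185·cos35.7° = 150.2; c'Δl = 26.89; W sinα = 108.0
Slice 6: Δl = 2.0/cos49.5° = 3.080 m; N'_6 = 50·cos49.5° = 32.5; c'Δl = 24.02; W sinα = 38.0
Σc'Δl = 134.5 kN/m; ΣN' = 1043.5 kN/m; ΣW sinα = 279.4 kN/m
Resisting = 134.5 + 1043.5·tan27.9° = 134.5 + 552.5 = 687.0 kN/m
FS = 687.0 / 279.4 = 2.459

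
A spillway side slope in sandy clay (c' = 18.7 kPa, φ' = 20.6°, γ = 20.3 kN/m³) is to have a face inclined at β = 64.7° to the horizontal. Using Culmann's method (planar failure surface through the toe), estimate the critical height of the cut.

H_c = 11.06 m

Culmann's analysis gives the critical failure plane at α_cr = (β + φ')/2 = (64.7 + 20.6)/2 = 42.7°, and the critical height
H_c = (4c'/γ) · sinβ cosφ' / [1 − cos(β − φ')]
    = (4·18.7/20.3) · sin64.7°·cos20.6° / [1 − cos(44.1°)]
    = 3.685 · 0.9041·0.9361 / [1 − 0.7181]
    = 3.685 · 0.8463 / 0.2819
    = 11.06 m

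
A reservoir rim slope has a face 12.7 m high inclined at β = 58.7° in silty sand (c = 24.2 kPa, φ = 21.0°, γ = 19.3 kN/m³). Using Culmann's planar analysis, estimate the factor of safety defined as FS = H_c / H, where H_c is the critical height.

FS = 1.51

H_c = (4c/γ) · sinβ cosφ / [1 − cos(β − φ)]
    = (4·24.2/19.3) · sin58.7°·cos21.0° / [1 − cos37.7°]
    = 5.016 · 0.7977 / 0.2088 = 19.16 m
FS = H_c / H = 19.16 / 12.7 = 1.509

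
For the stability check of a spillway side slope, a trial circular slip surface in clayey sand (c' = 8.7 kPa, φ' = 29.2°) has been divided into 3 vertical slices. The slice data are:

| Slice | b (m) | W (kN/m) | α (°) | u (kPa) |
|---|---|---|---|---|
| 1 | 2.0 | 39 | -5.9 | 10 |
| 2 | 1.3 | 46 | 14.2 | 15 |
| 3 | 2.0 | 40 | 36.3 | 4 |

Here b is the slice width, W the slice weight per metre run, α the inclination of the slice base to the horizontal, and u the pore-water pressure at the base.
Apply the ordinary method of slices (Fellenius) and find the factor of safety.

Ordinary method of slices: FS = Σ[c'·Δl_i + (W_i cosα_i − u_i·Δl_i)·tanφ'] / Σ W_i sinα_i, with Δl_i = b_i / cosα_i.
Slice 1: Δl = 2.0/cos(-5.9°) = 2.011 m; N'_1 = 39·cos(-5.9°) − 10·2.011 = 18.7; c'Δl = 17.49; W sinα = -4.0
Slice 2: Δl = 1.3/cos14.2° = 1.341 m; N'_2 = 46·cos14.2° − 15·1.341 = 24.5; c'Δl = 11.67; W sinα = 11.3
Slice 3: Δl = 2.0/cos36.3° = 2.482 m; N'_3 = 40·cos36.3° − 4·2.482 = 22.3; c'Δl = 21.59; W sinα = 23.7
Σc'Δl = 50.7 kN/m; ΣN' = 65.5 kN/m; ΣW sinα = 31.0 kN/m
Resisting = 50.7 + 65.5·tan29.2° = 50.7 + 36.6 = 87.3 kN/m
FS = 87.3 / 31.0 = 2.822

FS = 2.82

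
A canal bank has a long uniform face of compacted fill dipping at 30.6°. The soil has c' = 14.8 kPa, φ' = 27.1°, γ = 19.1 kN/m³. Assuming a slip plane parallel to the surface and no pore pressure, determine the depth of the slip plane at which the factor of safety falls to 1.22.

z = 4.99 m

Setting FS = 1.22 in FS = [c' + γz cos²β tanφ'] / [γz sinβ cosβ] and solving for z:
z = c' / [γ cosβ (FS·sinβ − cosβ·tanφ')]
  = 14.8 / [19.1·cos30.6°·(1.22·sin30.6° − cos30.6°·tan27.1°)]
  = 14.8 / [19.1·0.8607·(1.22·0.5090 − 0.8607·0.5117)]
  = 14.8 / 2.9685 = 4.986 m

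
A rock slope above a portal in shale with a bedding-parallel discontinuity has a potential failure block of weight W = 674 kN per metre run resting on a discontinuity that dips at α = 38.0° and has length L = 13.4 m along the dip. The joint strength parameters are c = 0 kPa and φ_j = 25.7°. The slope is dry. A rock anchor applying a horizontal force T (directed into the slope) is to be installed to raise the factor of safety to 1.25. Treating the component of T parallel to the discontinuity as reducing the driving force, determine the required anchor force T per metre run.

Resolving forces along and normal to the sliding plane, with the horizontal anchor force T adding T·sinα to the effective normal force and T·cosα acting up the plane against the driving force:
FS = [cL + (W cosα + T sinα) tanφ_j] / [W sinα − T cosα]
Without the anchor: N' = 531.1 kN/m, driving T_d = 415.0 kN/m, resisting R = 0·13.4 + 531.1·tan25.7° = 255.6 kN/m, FS = 0.62.
Setting FS = 1.25 and solving for T:
1.25·(415.0 − T cos38.0°) = 255.6 + T sin38.0°·tan25.7°
T·(sin38.0°·tan25.7° + 1.25·cos38.0°) = 1.25·415.0 − 255.6
T·(0.6157·0.4813 + 1.25·0.7880) = 518.7 − 255.6 = 263.1
T·1.2813 = 263.1
T = 205.3 kN/m

T = 205 kN/m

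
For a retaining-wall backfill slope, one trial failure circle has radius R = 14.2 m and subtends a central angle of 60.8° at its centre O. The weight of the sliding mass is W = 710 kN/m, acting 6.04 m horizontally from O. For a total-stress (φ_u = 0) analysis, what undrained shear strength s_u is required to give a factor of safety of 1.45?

FS = s_u·L_a·R / (W·d), so s_u = FS·W·d / (L_a·R).
Arc length L_a = R·θ = 14.2·(60.8°·π/180) = 14.2·1.0612 = 15.07 m
s_u = 1.45·710·6.04 / (15.07·14.2) = 6218.2 / 213.97 = 29.06 kPa

s_u = 29.1 kPa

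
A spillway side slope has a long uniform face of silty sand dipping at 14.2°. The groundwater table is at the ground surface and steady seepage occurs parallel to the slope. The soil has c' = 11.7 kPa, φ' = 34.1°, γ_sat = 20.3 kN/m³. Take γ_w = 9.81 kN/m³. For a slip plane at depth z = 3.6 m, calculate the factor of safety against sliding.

With seepage parallel to the slope and the water table at the surface, the effective normal stress on the slip plane uses the buoyant unit weight γ' = γ_sat − γ_w while the driving shear stress uses γ_sat:
FS = [c' + γ' z cos²β tanφ'] / [γ_sat z sinβ cosβ]
γ' = 20.3 − 9.81 = 10.49 kN/m³
Numerator = 11.7 + 10.49·3.6·cos²14.2°·tan34.1° = 11.7 + 10.49·3.6·0.9398·0.6771 = 35.730 kPa
Denominator = 20.3·3.6·sin14.2°·cos14.2° = 20.3·3.6·0.2453·0.9694 = 17.379 kPa
FS = 35.730 / 17.379 = 2.056

FS = 2.06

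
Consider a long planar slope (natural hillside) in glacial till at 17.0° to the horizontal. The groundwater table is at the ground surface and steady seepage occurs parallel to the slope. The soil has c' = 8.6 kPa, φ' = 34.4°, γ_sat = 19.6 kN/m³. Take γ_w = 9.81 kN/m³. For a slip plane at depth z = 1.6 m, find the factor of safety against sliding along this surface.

FS = 2.10

With seepage parallel to the slope and the water table at the surface, the effective normal stress on the slip plane uses the buoyant unit weight γ' = γ_sat − γ_w while the driving shear stress uses γ_sat:
FS = [c' + γ' z cos²β tanφ'] / [γ_sat z sinβ cosβ]
γ' = 19.6 − 9.81 = 9.79 kN/m³
Numerator = 8.6 + 9.79·1.6·cos²17.0°·tan34.4° = 8.6 + 9.79·1.6·0.9145·0.6847 = 18.409 kPa
Denominator = 19.6·1.6·sin17.0°·cos17.0° = 19.6·1.6·0.2924·0.9563 = 8.768 kPa
FS = 18.409 / 8.768 = 2.099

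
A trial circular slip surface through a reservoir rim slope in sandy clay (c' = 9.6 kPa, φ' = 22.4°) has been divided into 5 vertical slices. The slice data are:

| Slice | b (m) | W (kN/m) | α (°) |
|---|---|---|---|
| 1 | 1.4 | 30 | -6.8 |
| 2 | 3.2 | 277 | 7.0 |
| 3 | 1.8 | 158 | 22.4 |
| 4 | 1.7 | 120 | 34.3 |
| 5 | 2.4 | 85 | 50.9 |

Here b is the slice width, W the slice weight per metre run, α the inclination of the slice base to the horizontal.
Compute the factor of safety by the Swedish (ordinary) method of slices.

FS = 1.64

Ordinary method of slices: FS = Σ[c'·Δl_i + (W_i cosα_i)·tanφ'] / Σ W_i sinα_i, with Δl_i = b_i / cosα_i.
Slice 1: Δl = 1.4/cos(-6.8°) = 1.410 m; N'_1 = 30·cos(-6.8°) = 29.8; c'Δl = 13.54; W sinα = -3.6
Slice 2: Δl = 3.2/cos7.0° = 3.224 m; N'_2 = 277·cos7.0° = 274.9; c'Δl = 30.95; W sinα = 33.8
Slice 3: Δl = 1.8/cos22.4° = 1.947 m; N'_3 = 158·cos22.4° = 146.1; c'Δl = 18.69; W sinα = 60.2
Slice 4: Δl = 1.7/cos34.3° = 2.058 m; N'_4 = 120·cos34.3° = 99.1; c'Δl = 19.76; W sinα = 67.6
Slice 5: Δl = 2.4/cos50.9° = 3.805 m; N'_5 = 85·cos50.9° = 53.6; c'Δl = 36.53; W sinα = 66.0
Σc'Δl = 119.5 kN/m; ΣN' = 603.5 kN/m; ΣW sinα = 224.0 kN/m
Resisting = 119.5 + 603.5·tan22.4° = 119.5 + 248.8 = 368.2 kN/m
FS = 368.2 / 224.0 = 1.644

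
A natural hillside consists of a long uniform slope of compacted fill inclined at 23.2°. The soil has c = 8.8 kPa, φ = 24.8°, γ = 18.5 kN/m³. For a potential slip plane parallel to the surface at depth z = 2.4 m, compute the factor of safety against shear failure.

For an infinite slope with a slip plane parallel to the surface (no pore pressure): FS = [c + γz cos²β tanφ] / [γz sinβ cosβ].
γz = 18.5·2.4 = 44.40 kN/m²
Numerator = 8.8 + 44.40·cos²23.2°·tan24.8° = 8.8 + 44.40·0.8448·0.4621 = 26.132 kPa
Denominator = 44.40·sin23.2°·cos23.2° = 44.40·0.3939·0.9191 = 16.077 kPa
FS = 26.132 / 16.077 = 1.625

FS = 1.63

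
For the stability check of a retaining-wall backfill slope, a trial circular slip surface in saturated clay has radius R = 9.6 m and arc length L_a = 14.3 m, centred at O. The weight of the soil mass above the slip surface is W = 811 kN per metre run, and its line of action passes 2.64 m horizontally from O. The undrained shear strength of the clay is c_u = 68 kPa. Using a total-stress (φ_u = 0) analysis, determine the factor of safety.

Taking moments about the centre O, the resisting moment is provided by the undrained shear strength acting along the arc:
M_R = c_u·L_a·R = 68·14.30·9.6 = 9335.0 kN·m/m
M_D = W·d = 811·2.64 = 2141.0 kN·m/m
FS = M_R / M_D = 9335.0 / 2141.0 = 4.360

FS = 4.36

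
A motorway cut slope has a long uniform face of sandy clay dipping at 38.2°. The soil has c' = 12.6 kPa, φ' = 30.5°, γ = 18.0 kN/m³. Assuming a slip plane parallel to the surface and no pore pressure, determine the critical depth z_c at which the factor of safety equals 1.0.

Setting FS = 1.00 in FS = [c' + γz cos²β tanφ'] / [γz sinβ cosβ] and solving for z:
z = c' / [γ cosβ (FS·sinβ − cosβ·tanφ')]
  = 12.6 / [18.0·cos38.2°·(1.00·sin38.2° − cos38.2°·tan30.5°)]
  = 12.6 / [18.0·0.7859·(1.00·0.6184 − 0.7859·0.5890)]
  = 12.6 / 2.1997 = 5.728 m

z_c = 5.73 m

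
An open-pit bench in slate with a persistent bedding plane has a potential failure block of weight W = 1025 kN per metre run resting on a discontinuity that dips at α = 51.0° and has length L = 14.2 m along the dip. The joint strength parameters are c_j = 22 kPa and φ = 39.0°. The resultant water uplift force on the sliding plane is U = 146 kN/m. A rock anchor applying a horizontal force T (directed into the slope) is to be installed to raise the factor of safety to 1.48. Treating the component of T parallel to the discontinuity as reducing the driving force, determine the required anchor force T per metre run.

Resolving forces along and normal to the sliding plane, with the horizontal anchor force T adding T·sinα to the effective normal force and T·cosα acting up the plane against the driving force:
FS = [c_jL + (W cosα − U + T sinα) tanφ] / [W sinα − T cosα]
Without the anchor: N' = 499.1 kN/m, driving T_d = 796.6 kN/m, resisting R = 22·14.2 + 499.1·tan39.0° = 716.5 kN/m, FS = 0.90.
Setting FS = 1.48 and solving for T:
1.48·(796.6 − T cos51.0°) = 716.5 + T sin51.0°·tan39.0°
T·(sin51.0°·tan39.0° + 1.48·cos51.0°) = 1.48·796.6 − 716.5
T·(0.7771·0.8098 + 1.48·0.6293) = 1178.9 − 716.5 = 462.4
T·1.5607 = 462.4
T = 296.3 kN/m

T = 296 kN/m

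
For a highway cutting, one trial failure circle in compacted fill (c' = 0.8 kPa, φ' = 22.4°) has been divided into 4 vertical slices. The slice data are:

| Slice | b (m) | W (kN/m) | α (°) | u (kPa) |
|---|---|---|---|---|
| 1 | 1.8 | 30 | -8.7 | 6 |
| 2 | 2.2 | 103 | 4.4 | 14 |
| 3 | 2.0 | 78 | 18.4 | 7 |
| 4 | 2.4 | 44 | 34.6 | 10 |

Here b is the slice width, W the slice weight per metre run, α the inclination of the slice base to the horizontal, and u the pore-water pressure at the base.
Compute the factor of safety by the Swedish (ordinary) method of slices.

FS = 1.36

Ordinary method of slices: FS = Σ[c'·Δl_i + (W_i cosα_i − u_i·Δl_i)·tanφ'] / Σ W_i sinα_i, with Δl_i = b_i / cosα_i.
Slice 1: Δl = 1.8/cos(-8.7°) = 1.821 m; N'_1 = 30·cos(-8.7°) − 6·1.821 = 18.7; c'Δl = 1.46; W sinα = -4.5
Slice 2: Δl = 2.2/cos4.4° = 2.207 m; N'_2 = 103·cos4.4° − 14·2.207 = 71.8; c'Δl = 1.77; W sinα = 7.9
Slice 3: Δl = 2.0/cos18.4° = 2.108 m; N'_3 = 78·cos18.4° − 7·2.108 = 59.3; c'Δl = 1.69; W sinα = 24.6
Slice 4: Δl = 2.4/cos34.6° = 2.916 m; N'_4 = 44·cos34.6° − 10·2.916 = 7.1; c'Δl = 2.33; W sinα = 25.0
Σc'Δl = 7.2 kN/m; ΣN' = 156.9 kN/m; ΣW sinα = 53.0 kN/m
Resisting = 7.2 + 156.9·tan22.4° = 7.2 + 64.7 = 71.9 kN/m
FS = 71.9 / 53.0 = 1.357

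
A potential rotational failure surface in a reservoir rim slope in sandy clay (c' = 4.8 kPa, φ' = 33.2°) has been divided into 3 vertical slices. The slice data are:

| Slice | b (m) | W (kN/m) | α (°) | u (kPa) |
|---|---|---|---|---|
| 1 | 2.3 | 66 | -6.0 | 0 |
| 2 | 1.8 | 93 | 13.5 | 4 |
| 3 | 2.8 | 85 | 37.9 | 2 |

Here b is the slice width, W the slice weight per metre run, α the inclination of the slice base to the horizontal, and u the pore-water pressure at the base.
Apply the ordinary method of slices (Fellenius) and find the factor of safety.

Ordinary method of slices: FS = Σ[c'·Δl_i + (W_i cosα_i − u_i·Δl_i)·tanφ'] / Σ W_i sinα_i, with Δl_i = b_i / cosα_i.
Slice 1: Δl = 2.3/cos(-6.0°) = 2.313 m; N'_1 = 66·cos(-6.0°) − 0·2.313 = 65.6; c'Δl = 11.10; W sinα = -6.9
Slice 2: Δl = 1.8/cos13.5° = 1.851 m; N'_2 = 93·cos13.5° − 4·1.851 = 83.0; c'Δl = 8.89; W sinα = 21.7
Slice 3: Δl = 2.8/cos37.9° = 3.548 m; N'_3 = 85·cos37.9° − 2·3.548 = 60.0; c'Δl = 17.03; W sinα = 52.2
Σc'Δl = 37.0 kN/m; ΣN' = 208.6 kN/m; ΣW sinα = 67.0 kN/m
Resisting = 37.0 + 208.6·tan33.2° = 37.0 + 136.5 = 173.5 kN/m
FS = 173.5 / 67.0 = 2.589

FS = 2.59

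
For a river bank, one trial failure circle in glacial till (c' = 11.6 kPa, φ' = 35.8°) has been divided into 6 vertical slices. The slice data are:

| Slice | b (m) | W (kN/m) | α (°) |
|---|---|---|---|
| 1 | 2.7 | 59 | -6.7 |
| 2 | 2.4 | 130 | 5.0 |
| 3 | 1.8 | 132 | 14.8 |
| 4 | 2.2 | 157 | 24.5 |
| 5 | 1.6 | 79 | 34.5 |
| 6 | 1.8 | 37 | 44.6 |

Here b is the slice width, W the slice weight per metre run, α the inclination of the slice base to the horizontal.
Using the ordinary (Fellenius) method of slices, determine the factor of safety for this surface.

Ordinary method of slices: FS = Σ[c'·Δl_i + (W_i cosα_i)·tanφ'] / Σ W_i sinα_i, with Δl_i = b_i / cosα_i.
Slice 1: Δl = 2.7/cos(-6.7°) = 2.719 m; N'_1 = 59·cos(-6.7°) = 58.6; c'Δl = 31.54; W sinα = -6.9
Slice 2: Δl = 2.4/cos5.0° = 2.409 m; N'_2 = 130·cos5.0° = 129.5; c'Δl = 27.95; W sinα = 11.3
Slice 3: Δl = 1.8/cos14.8° = 1.862 m; N'_3 = 132·cos14.8° = 127.6; c'Δl = 21.60; W sinα = 33.7
Slice 4: Δl = 2.2/cos24.5° = 2.418 m; N'_4 = 157·cos24.5° = 142.9; c'Δl = 28.05; W sinα = 65.1
Slice 5: Δl = 1.6/cos34.5° = 1.941 m; N'_5 = 79·cos34.5° = 65.1; c'Δl = 22.52; W sinα = 44.7
Slice 6: Δl = 1.8/cos44.6° = 2.528 m; N'_6 = 37·cos44.6° = 26.3; c'Δl = 29.32; W sinα = 26.0
Σc'Δl = 161.0 kN/m; ΣN' = 550.0 kN/m; ΣW sinα = 174.0 kN/m
Resisting = 161.0 + 550.0·tan35.8° = 161.0 + 396.7 = 557.7 kN/m
FS = 557.7 / 174.0 = 3.205

FS = 3.21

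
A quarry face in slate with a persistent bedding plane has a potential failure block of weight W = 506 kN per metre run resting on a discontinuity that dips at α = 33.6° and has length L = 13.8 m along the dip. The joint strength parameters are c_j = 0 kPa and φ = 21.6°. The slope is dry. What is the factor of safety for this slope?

FS = 0.60

Resolving the block weight along and normal to the plane and applying the Mohr–Coulomb strength on the joint:
N' = W cosα = 506·cos33.6° = 421.5 kN/m
Driving force T = W sinα = 506·sin33.6° = 280.0 kN/m
Resisting force R = c_j·L + N'·tanφ = 0·13.8 + 421.5·tan21.6° = 0.0 + 166.9 = 166.9 kN/m
FS = R / T = 166.9 / 280.0 = 0.596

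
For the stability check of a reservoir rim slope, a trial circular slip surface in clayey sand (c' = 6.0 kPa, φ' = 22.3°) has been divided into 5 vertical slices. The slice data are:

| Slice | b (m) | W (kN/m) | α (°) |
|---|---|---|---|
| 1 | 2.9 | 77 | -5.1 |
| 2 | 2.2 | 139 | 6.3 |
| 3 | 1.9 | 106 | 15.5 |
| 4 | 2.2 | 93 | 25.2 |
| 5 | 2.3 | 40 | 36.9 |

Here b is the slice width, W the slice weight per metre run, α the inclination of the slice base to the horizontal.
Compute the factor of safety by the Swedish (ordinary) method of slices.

FS = 2.51

Ordinary method of slices: FS = Σ[c'·Δl_i + (W_i cosα_i)·tanφ'] / Σ W_i sinα_i, with Δl_i = b_i / cosα_i.
Slice 1: Δl = 2.9/cos(-5.1°) = 2.912 m; N'_1 = 77·cos(-5.1°) = 76.7; c'Δl = 17.47; W sinα = -6.8
Slice 2: Δl = 2.2/cos6.3° = 2.213 m; N'_2 = 139·cos6.3° = 138.2; c'Δl = 13.28; W sinα = 15.3
Slice 3: Δl = 1.9/cos15.5° = 1.972 m; N'_3 = 106·cos15.5° = 102.1; c'Δl = 11.83; W sinα = 28.3
Slice 4: Δl = 2.2/cos25.2° = 2.431 m; N'_4 = 93·cos25.2° = 84.1; c'Δl = 14.59; W sinα = 39.6
Slice 5: Δl = 2.3/cos36.9° = 2.876 m; N'_5 = 40·cos36.9° = 32.0; c'Δl = 17.26; W sinα = 24.0
Σc'Δl = 74.4 kN/m; ΣN' = 433.1 kN/m; ΣW sinα = 100.3 kN/m
Resisting = 74.4 + 433.1·tan22.3° = 74.4 + 177.6 = 252.1 kN/m
FS = 252.1 / 100.3 = 2.512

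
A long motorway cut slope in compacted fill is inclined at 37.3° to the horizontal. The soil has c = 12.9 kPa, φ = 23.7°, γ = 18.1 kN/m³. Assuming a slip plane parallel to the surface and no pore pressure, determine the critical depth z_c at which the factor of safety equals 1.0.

Setting FS = 1.00 in FS = [c + γz cos²β tanφ] / [γz sinβ cosβ] and solving for z:
z = c / [γ cosβ (FS·sinβ − cosβ·tanφ)]
  = 12.9 / [18.1·cos37.3°·(1.00·sin37.3° − cos37.3°·tan23.7°)]
  = 12.9 / [18.1·0.7955·(1.00·0.6060 − 0.7955·0.4390)]
  = 12.9 / 3.6974 = 3.489 m

z_c = 3.49 m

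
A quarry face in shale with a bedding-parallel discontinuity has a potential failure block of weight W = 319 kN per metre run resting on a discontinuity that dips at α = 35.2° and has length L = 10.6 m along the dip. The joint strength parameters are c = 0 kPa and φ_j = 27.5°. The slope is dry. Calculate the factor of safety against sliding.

FS = 0.74

Resolving the block weight along and normal to the plane and applying the Mohr–Coulomb strength on the joint:
N' = W cosα = 319·cos35.2° = 260.7 kN/m
Driving force T = W sinα = 319·sin35.2° = 183.9 kN/m
Resisting force R = c·L + N'·tanφ_j = 0·10.6 + 260.7·tan27.5° = 0.0 + 135.7 = 135.7 kN/m
FS = R / T = 135.7 / 183.9 = 0.738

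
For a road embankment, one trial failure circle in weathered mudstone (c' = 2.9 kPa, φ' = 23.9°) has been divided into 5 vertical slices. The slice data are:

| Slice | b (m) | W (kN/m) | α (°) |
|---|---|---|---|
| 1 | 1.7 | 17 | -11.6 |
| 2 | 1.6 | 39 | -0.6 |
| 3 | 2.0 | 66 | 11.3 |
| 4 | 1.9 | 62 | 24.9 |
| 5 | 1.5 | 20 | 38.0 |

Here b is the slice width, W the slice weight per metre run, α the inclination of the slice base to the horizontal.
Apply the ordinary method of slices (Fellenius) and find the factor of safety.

Ordinary method of slices: FS = Σ[c'·Δl_i + (W_i cosα_i)·tanφ'] / Σ W_i sinα_i, with Δl_i = b_i / cosα_i.
Slice 1: Δl = 1.7/cos(-11.6°) = 1.735 m; N'_1 = 17·cos(-11.6°) = 16.7; c'Δl = 5.03; W sinα = -3.4
Slice 2: Δl = 1.6/cos(-0.6°) = 1.600 m; N'_2 = 39·cos(-0.6°) = 39.0; c'Δl = 4.64; W sinα = -0.4
Slice 3: Δl = 2.0/cos11.3° = 2.040 m; N'_3 = 66·cos11.3° = 64.7; c'Δl = 5.91; W sinα = 12.9
Slice 4: Δl = 1.9/cos24.9° = 2.095 m; N'_4 = 62·cos24.9° = 56.2; c'Δl = 6.07; W sinα = 26.1
Slice 5: Δl = 1.5/cos38.0° = 1.904 m; N'_5 = 20·cos38.0° = 15.8; c'Δl = 5.52; W sinα = 12.3
Σc'Δl = 27.2 kN/m; ΣN' = 192.4 kN/m; ΣW sinα = 47.5 kN/m
Resisting = 27.2 + 192.4·tan23.9° = 27.2 + 85.2 = 112.4 kN/m
FS = 112.4 / 47.5 = 2.366

FS = 2.37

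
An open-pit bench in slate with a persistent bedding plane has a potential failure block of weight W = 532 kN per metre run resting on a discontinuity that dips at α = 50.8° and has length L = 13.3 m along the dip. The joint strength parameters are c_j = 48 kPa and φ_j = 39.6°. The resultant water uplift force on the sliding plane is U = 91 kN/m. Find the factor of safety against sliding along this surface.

Resolving the block weight along and normal to the plane and applying the Mohr–Coulomb strength on the joint:
N' = W cosα − U = 532·cos50.8° − 91 = 245.2 kN/m
Driving force T = W sinα = 532·sin50.8° = 412.3 kN/m
Resisting force R = c_j·L + N'·tanφ_j = 48·13.3 + 245.2·tan39.6° = 638.4 + 202.9 = 841.3 kN/m
FS = R / T = 841.3 / 412.3 = 2.041

FS = 2.04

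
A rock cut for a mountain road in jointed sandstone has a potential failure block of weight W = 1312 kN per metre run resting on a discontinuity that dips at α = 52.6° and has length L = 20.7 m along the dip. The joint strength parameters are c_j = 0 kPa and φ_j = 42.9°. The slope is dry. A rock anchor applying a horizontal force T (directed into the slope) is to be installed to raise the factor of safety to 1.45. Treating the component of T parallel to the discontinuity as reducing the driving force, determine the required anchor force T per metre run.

Resolving forces along and normal to the sliding plane, with the horizontal anchor force T adding T·sinα to the effective normal force and T·cosα acting up the plane against the driving force:
FS = [c_jL + (W cosα + T sinα) tanφ_j] / [W sinα − T cosα]
Without the anchor: N' = 796.9 kN/m, driving T_d = 1042.3 kN/m, resisting R = 0·20.7 + 796.9·tan42.9° = 740.5 kN/m, FS = 0.71.
Setting FS = 1.45 and solving for T:
1.45·(1042.3 − T cos52.6°) = 740.5 + T sin52.6°·tan42.9°
T·(sin52.6°·tan42.9° + 1.45·cos52.6°) = 1.45·1042.3 − 740.5
T·(0.7944·0.9293 + 1.45·0.6074) = 1511.3 − 740.5 = 770.8
T·1.6189 = 770.8
T = 476.1 kN/m

T = 476 kN/m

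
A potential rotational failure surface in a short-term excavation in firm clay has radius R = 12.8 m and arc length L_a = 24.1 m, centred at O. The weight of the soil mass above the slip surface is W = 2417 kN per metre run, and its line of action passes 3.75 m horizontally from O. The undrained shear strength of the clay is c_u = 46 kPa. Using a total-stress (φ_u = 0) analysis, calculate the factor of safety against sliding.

Taking moments about the centre O, the resisting moment is provided by the undrained shear strength acting along the arc:
M_R = c_u·L_a·R = 46·24.10·12.8 = 14190.1 kN·m/m
M_D = W·d = 2417·3.75 = 9063.8 kN·m/m
FS = M_R / M_D = 14190.1 / 9063.8 = 1.566

FS = 1.57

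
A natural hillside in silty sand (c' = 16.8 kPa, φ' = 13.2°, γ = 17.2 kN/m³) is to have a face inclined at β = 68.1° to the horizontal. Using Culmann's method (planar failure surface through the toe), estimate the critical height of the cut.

Culmann's analysis gives the critical failure plane at α_cr = (β + φ')/2 = (68.1 + 13.2)/2 = 40.6°, and the critical height
H_c = (4c'/γ) · sinβ cosφ' / [1 − cos(β − φ')]
    = (4·16.8/17.2) · sin68.1°·cos13.2° / [1 − cos(54.9°)]
    = 3.907 · 0.9278·0.9736 / [1 − 0.5750]
    = 3.907 · 0.9033 / 0.4250
    = 8.30 m

H_c = 8.30 m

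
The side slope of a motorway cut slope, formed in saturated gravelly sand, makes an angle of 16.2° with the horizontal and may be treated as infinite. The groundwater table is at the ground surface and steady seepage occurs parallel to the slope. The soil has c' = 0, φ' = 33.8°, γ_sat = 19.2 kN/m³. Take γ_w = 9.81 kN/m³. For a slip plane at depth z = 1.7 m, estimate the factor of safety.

With seepage parallel to the slope and the water table at the surface, the effective normal stress on the slip plane uses the buoyant unit weight γ' = γ_sat − γ_w while the driving shear stress uses γ_sat:
FS = [c' + γ' z cos²β tanφ'] / [γ_sat z sinβ cosβ]
(For c' = 0 this reduces to FS = (γ'/γ_sat)·tanφ'/tanβ.)
γ' = 19.2 − 9.81 = 9.39 kN/m³
Numerator = 0.0 + 9.39·1.7·cos²16.2°·tan33.8° = 0.0 + 9.39·1.7·0.9222·0.6694 = 9.855 kPa
Denominator = 19.2·1.7·sin16.2°·cos16.2° = 19.2·1.7·0.2790·0.9603 = 8.745 kPa
FS = 9.855 / 8.745 = 1.127

FS = 1.13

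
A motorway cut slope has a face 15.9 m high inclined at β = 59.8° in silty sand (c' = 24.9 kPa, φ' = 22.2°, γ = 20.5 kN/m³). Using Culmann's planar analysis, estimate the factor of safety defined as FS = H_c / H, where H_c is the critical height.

H_c = (4c'/γ) · sinβ cosφ' / [1 − cos(β − φ')]
    = (4·24.9/20.5) · sin59.8°·cos22.2° / [1 − cos37.6°]
    = 4.859 · 0.8002 / 0.2077 = 18.72 m
FS = H_c / H = 18.72 / 15.9 = 1.177

FS = 1.18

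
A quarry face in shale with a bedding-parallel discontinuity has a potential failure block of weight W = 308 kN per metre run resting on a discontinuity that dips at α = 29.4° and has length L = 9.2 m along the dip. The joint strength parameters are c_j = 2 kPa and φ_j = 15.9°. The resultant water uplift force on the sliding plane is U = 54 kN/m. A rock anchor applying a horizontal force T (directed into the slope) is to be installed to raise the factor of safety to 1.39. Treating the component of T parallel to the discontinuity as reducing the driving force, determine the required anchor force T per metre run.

T = 97 kN/m

Resolving forces along and normal to the sliding plane, with the horizontal anchor force T adding T·sinα to the effective normal force and T·cosα acting up the plane against the driving force:
FS = [c_jL + (W cosα − U + T sinα) tanφ_j] / [W sinα − T cosα]
Without the anchor: N' = 214.3 kN/m, driving T_d = 151.2 kN/m, resisting R = 2·9.2 + 214.3·tan15.9° = 79.5 kN/m, FS = 0.53.
Setting FS = 1.39 and solving for T:
1.39·(151.2 − T cos29.4°) = 79.5 + T sin29.4°·tan15.9°
T·(sin29.4°·tan15.9° + 1.39·cos29.4°) = 1.39·151.2 − 79.5
T·(0.4909·0.2849 + 1.39·0.8712) = 210.2 − 79.5 = 130.7
T·1.3508 = 130.7
T = 96.8 kN/m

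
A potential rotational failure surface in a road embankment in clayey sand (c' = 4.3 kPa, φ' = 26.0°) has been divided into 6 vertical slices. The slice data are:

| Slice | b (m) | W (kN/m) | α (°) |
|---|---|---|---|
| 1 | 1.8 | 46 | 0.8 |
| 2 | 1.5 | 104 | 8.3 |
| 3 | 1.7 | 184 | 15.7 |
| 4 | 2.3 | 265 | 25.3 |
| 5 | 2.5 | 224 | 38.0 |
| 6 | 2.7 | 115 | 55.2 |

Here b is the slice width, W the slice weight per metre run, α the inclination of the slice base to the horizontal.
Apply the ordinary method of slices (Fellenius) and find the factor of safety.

FS = 1.12

Ordinary method of slices: FS = Σ[c'·Δl_i + (W_i cosα_i)·tanφ'] / Σ W_i sinα_i, with Δl_i = b_i / cosα_i.
Slice 1: Δl = 1.8/cos0.8° = 1.800 m; N'_1 = 46·cos0.8° = 46.0; c'Δl = 7.74; W sinα = 0.6
Slice 2: Δl = 1.5/cos8.3° = 1.516 m; N'_2 = 104·cos8.3° = 102.9; c'Δl = 6.52; W sinα = 15.0
Slice 3: Δl = 1.7/cos15.7° = 1.766 m; N'_3 = 184·cos15.7° = 177.1; c'Δl = 7.59; W sinα = 49.8
Slice 4: Δl = 2.3/cos25.3° = 2.544 m; N'_4 = 265·cos25.3° = 239.6; c'Δl = 10.94; W sinα = 113.2
Slice 5: Δl = 2.5/cos38.0° = 3.173 m; N'_5 = 224·cos38.0° = 176.5; c'Δl = 13.64; W sinα = 137.9
Slice 6: Δl = 2.7/cos55.2° = 4.731 m; N'_6 = 115·cos55.2° = 65.6; c'Δl = 20.34; W sinα = 94.4
Σc'Δl = 66.8 kN/m; ΣN' = 807.8 kN/m; ΣW sinα = 411.0 kN/m
Resisting = 66.8 + 807.8·tan26.0° = 66.8 + 394.0 = 460.8 kN/m
FS = 460.8 / 411.0 = 1.121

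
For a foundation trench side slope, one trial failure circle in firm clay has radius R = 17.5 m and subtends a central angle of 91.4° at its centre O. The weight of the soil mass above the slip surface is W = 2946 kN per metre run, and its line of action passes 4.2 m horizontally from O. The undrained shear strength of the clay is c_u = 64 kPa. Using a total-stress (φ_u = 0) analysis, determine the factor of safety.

Taking moments about the centre O, the resisting moment is provided by the undrained shear strength acting along the arc:
Arc length L_a = R·θ = 17.5·(91.4°·π/180) = 17.5·1.5952 = 27.92 m
M_R = c_u·L_a·R = 64·27.92·17.5 = 31266.5 kN·m/m
M_D = W·d = 2946·4.2 = 12373.2 kN·m/m
FS = M_R / M_D = 31266.5 / 12373.2 = 2.527

FS = 2.53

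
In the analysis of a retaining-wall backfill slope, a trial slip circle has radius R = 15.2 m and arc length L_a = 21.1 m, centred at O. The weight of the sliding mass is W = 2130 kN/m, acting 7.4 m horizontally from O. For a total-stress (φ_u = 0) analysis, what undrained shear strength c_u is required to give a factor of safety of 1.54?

FS = c_u·L_a·R / (W·d), so c_u = FS·W·d / (L_a·R).
c_u = 1.54·2130·7.4 / (21.10·15.2) = 24273.5 / 320.72 = 75.68 kPa

c_u = 75.7 kPa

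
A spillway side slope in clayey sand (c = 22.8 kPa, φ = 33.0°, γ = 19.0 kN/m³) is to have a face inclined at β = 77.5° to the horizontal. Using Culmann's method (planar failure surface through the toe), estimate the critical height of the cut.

H_c = 13.71 m

Culmann's analysis gives the critical failure plane at α_cr = (β + φ)/2 = (77.5 + 33.0)/2 = 55.2°, and the critical height
H_c = (4c/γ) · sinβ cosφ / [1 − cos(β − φ)]
    = (4·22.8/19.0) · sin77.5°·cos33.0° / [1 − cos(44.5°)]
    = 4.800 · 0.9763·0.8387 / [1 − 0.7133]
    = 4.800 · 0.8188 / 0.2867
    = 13.71 m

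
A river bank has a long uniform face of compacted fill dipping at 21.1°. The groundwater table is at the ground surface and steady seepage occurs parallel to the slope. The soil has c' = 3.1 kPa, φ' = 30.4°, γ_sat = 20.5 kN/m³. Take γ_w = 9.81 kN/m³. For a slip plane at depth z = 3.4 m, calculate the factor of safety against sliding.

With seepage parallel to the slope and the water table at the surface, the effective normal stress on the slip plane uses the buoyant unit weight γ' = γ_sat − γ_w while the driving shear stress uses γ_sat:
FS = [c' + γ' z cos²β tanφ'] / [γ_sat z sinβ cosβ]
γ' = 20.5 − 9.81 = 10.69 kN/m³
Numerator = 3.1 + 10.69·3.4·cos²21.1°·tan30.4° = 3.1 + 10.69·3.4·0.8704·0.5867 = 21.661 kPa
Denominator = 20.5·3.4·sin21.1°·cos21.1° = 20.5·3.4·0.3600·0.9330 = 23.409 kPa
FS = 21.661 / 23.409 = 0.925

FS = 0.93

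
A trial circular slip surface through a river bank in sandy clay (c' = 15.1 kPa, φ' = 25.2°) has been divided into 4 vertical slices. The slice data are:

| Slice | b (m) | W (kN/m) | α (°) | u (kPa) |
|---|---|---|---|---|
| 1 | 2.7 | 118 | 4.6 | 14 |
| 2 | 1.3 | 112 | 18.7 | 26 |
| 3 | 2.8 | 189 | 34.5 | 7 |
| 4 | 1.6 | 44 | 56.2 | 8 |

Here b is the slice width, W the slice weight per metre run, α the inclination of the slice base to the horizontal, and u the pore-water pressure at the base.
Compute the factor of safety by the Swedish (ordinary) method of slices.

FS = 1.53

Ordinary method of slices: FS = Σ[c'·Δl_i + (W_i cosα_i − u_i·Δl_i)·tanφ'] / Σ W_i sinα_i, with Δl_i = b_i / cosα_i.
Slice 1: Δl = 2.7/cos4.6° = 2.709 m; N'_1 = 118·cos4.6° − 14·2.709 = 79.7; c'Δl = 40.90; W sinα = 9.5
Slice 2: Δl = 1.3/cos18.7° = 1.372 m; N'_2 = 112·cos18.7° − 26·1.372 = 70.4; c'Δl = 20.72; W sinα = 35.9
Slice 3: Δl = 2.8/cos34.5° = 3.398 m; N'_3 = 189·cos34.5° − 7·3.398 = 132.0; c'Δl = 51.30; W sinα = 107.1
Slice 4: Δl = 1.6/cos56.2° = 2.876 m; N'_4 = 44·cos56.2° − 8·2.876 = 1.5; c'Δl = 43.43; W sinα = 36.6
Σc'Δl = 156.4 kN/m; ΣN' = 283.5 kN/m; ΣW sinα = 189.0 kN/m
Resisting = 156.4 + 283.5·tan25.2° = 156.4 + 133.4 = 289.8 kN/m
FS = 289.8 / 189.0 = 1.533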